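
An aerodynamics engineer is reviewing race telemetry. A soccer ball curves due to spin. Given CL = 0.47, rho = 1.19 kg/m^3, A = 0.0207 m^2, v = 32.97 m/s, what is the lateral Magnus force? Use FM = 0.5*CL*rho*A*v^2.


FM = 0.5 * CL * rho * A * v^2
FM = 0.5 * 0.47 * 1.19 * 0.0207 * 32.97^2
v^2 = 1087.0209
FM = 0.5 * 0.47 * 1.19 * 0.0207 * 1087.0209 = 6.2925 N

6.2925 N


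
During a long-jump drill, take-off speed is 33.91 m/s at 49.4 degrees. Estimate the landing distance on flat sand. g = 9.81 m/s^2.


R = v^2 * sin(2*theta) / g
Convert angle to radians: theta = 49.4 deg = 0.8622 rad
sin(2*theta) = sin(1.7244) = 0.9882
R = 33.91^2 * 0.9882 / 9.81
R = 1149.8881 * 0.9882 / 9.81 = 115.8361 m

115.8361 m


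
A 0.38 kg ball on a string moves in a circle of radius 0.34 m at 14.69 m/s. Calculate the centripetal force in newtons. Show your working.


Fc = m * v^2 / r
v^2 = 14.69^2 = 215.7961
Fc = 0.38 * 215.7961 / 0.34
Fc = 82.0025 / 0.34 = 241.1839 N

241.1839 N


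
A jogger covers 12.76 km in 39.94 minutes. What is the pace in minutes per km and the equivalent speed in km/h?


Pace = time / distance = 39.94 min / 12.76 km = 3.1301 min/km
Speed = distance / time_in_hours = 12.76 / 0.6657 hr
Speed = 19.1688 km/h

3.1301 min/km, 19.1688 km/h


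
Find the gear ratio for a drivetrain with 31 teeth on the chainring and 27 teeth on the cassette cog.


GR = front_teeth / rear_teeth
GR = 31 / 27
GR = 1.1481

1.1481


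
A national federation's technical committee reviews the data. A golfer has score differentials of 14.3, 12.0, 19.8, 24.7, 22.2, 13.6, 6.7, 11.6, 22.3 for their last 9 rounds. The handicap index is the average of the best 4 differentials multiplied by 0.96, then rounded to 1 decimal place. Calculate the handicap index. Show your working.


All differentials: 14.3, 12.0, 19.8, 24.7, 22.2, 13.6, 6.7, 11.6, 22.3
Sorted: 6.7, 11.6, 12.0, 13.6, 14.3, 19.8, 22.2, 22.3, 24.7
Best 4: 6.7, 11.6, 12.0, 13.6
Average of best = 43.9 / 4 = 10.975
Raw index = 10.975 * 0.96 = 10.536
Handicap index = round(10.536, 1) = 10.5

10.5


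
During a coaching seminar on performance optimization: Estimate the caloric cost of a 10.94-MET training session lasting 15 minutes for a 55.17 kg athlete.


kcal = MET * mass * time_hr
Convert time: 15 min = 0.25 hr
kcal = 10.94 * 55.17 * 0.25
kcal = 150.8899 kcal

150.8899 kcal


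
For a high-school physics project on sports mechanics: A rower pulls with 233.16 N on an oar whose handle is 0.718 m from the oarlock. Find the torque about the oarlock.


tau = F * d
tau = 233.16 * 0.718
tau = 167.4089 N*m

167.4089 N*m


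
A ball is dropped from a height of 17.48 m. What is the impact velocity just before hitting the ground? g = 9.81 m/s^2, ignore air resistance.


v = sqrt(2 * g * h)
v = sqrt(2 * 9.81 * 17.48)
v = sqrt(342.9576) = 18.5191 m/s

18.5191 m/s


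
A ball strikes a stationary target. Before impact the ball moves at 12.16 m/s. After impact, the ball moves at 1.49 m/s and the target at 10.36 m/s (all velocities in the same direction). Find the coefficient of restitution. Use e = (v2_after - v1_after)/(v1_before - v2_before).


e = (v2_after - v1_after) / (v1_before - v2_before)
Numerator = 10.36 - 1.49 = 8.87
Denominator = 12.16 - 0 = 12.16
e = 8.87 / 12.16 = 0.7294

0.7294


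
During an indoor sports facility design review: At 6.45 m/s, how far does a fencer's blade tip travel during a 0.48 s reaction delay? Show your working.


d = v * t
d = 6.45 * 0.48
d = 3.096 m

3.096 m


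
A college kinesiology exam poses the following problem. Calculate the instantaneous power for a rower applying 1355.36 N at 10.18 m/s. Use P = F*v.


P = F * v
P = 1355.36 * 10.18
P = 13797.5648 W

13797.5648 W


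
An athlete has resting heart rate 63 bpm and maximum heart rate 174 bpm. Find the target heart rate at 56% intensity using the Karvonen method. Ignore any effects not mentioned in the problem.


Target = HRrest + pct*(HRmax - HRrest)
Heart rate reserve = HRmax - HRrest = 174 - 63 = 111 bpm
Fraction = 56% = 0.56
Target = 63 + 0.56 * 111
Target = 63 + 62.16 = 125.16 bpm

125.16 bpm


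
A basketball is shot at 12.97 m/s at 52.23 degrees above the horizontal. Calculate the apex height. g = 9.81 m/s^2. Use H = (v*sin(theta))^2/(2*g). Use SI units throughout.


H = (v*sin(theta))^2 / (2*g)
vy = v*sin(theta) = 12.97 * sin(52.23 deg) = 10.2525 m/s
H = vy^2 / (2*g) = 105.1132 / (2*9.81)
H = 105.1132 / 19.62 = 5.3575 m

5.3575 m


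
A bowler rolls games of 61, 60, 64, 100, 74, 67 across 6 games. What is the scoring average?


Average = sum / n
Sum = 426
Average = 426 / 6 = 71

71


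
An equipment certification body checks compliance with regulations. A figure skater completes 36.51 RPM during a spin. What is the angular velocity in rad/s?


omega = RPM * 2 * pi / 60
omega = 36.51 * 2 * 3.14159 / 60
omega = 229.3991 / 60 = 3.8233 rad/s

3.8233 rad/s


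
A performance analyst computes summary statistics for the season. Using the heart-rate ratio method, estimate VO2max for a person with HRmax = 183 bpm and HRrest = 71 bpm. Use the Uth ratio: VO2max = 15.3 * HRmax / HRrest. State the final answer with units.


VO2max = 15.3 * HRmax / HRrest
VO2max = 15.3 * 183 / 71
VO2max = 2799.9 / 71 = 39.4352 mL/kg/min

39.4352 mL/kg/min


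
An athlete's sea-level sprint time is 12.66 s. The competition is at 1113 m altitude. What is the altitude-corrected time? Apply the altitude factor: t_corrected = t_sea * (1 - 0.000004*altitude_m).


Correction factor = 1 - 0.000004 * 1113 = 0.995548
t_corrected = t_sea * factor = 12.66 * 0.995548
t_corrected = 12.6036 s

12.6036 s


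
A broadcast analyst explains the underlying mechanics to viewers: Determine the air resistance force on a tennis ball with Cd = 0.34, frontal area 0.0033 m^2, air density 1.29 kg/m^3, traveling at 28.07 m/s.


Fd = 0.5 * Cd * rho * A * v^2
Fd = 0.5 * 0.34 * 1.29 * 0.0033 * 28.07^2
v^2 = 787.9249
Fd = 0.5 * 0.34 * 1.29 * 0.0033 * 787.9249 = 0.5702 N

0.5702 N


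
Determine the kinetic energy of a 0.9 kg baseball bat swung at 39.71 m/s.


KE = 0.5 * m * v^2
KE = 0.5 * 0.9 * 39.71^2
KE = 0.5 * 0.9 * 1576.8841 = 709.5978 J

709.5978 J


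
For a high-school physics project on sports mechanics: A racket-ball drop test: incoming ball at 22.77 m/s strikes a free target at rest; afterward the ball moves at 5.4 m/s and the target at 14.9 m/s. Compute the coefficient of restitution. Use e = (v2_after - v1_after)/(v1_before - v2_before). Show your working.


e = (v2_after - v1_after) / (v1_before - v2_before)
Numerator = 14.9 - 5.4 = 9.5
Denominator = 22.77 - 0 = 22.77
e = 9.5 / 22.77 = 0.4172

0.4172


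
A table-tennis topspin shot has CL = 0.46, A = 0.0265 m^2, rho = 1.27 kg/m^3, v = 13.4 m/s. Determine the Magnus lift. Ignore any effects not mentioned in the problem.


FM = 0.5 * CL * rho * A * v^2
FM = 0.5 * 0.46 * 1.27 * 0.0265 * 13.4^2
v^2 = 179.56
FM = 0.5 * 0.46 * 1.27 * 0.0265 * 179.56 = 1.3899 N

1.3899 N


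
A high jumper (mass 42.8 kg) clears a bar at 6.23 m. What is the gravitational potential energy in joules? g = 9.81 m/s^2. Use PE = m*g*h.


PE = m * g * h
PE = 42.8 * 9.81 * 6.23
PE = 419.868 * 6.23 = 2615.7776 J

2615.7776 J


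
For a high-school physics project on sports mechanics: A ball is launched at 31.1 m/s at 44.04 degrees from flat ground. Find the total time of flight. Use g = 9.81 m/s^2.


T = 2*v*sin(theta)/g
sin(theta) = sin(44.04 deg) = 0.6952
T = 2*31.1*0.6952 / 9.81
T = 43.239 / 9.81 = 4.4076 s

4.4076 s


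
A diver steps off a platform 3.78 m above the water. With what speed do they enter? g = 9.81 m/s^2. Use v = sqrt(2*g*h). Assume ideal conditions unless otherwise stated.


v = sqrt(2 * g * h)
v = sqrt(2 * 9.81 * 3.78)
v = sqrt(74.1636) = 8.6118 m/s

8.6118 m/s


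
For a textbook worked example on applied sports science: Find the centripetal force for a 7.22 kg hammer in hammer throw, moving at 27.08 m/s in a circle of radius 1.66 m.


Fc = m * v^2 / r
v^2 = 27.08^2 = 733.3264
Fc = 7.22 * 733.3264 / 1.66
Fc = 5294.6166 / 1.66 = 3189.5281 N

3189.5281 N


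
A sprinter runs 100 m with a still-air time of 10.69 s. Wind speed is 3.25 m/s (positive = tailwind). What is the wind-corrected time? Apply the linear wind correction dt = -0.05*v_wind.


dt = -0.05 * v_wind = -0.05 * 3.25 = -0.1625 s
t_corrected = t_still + dt = 10.69 + (-0.1625)
t_corrected = 10.5275 s

10.5275 s


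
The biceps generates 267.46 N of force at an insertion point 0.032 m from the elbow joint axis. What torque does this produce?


tau = F * d
tau = 267.46 * 0.032
tau = 8.5587 N*m

8.5587 N*m


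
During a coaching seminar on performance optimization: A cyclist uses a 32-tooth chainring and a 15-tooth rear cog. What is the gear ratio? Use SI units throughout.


GR = front_teeth / rear_teeth
GR = 32 / 15
GR = 2.1333

2.1333


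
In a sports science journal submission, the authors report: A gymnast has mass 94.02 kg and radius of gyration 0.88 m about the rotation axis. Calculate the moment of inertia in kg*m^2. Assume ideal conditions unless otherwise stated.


I = m * k^2
I = 94.02 * 0.88^2
I = 94.02 * 0.7744 = 72.8091 kg*m^2

72.8091 kg*m^2


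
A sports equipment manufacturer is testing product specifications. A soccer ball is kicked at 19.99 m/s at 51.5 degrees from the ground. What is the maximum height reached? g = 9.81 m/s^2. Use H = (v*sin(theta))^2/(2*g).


H = (v*sin(theta))^2 / (2*g)
vy = v*sin(theta) = 19.99 * sin(51.5 deg) = 15.6443 m/s
H = vy^2 / (2*g) = 244.7453 / (2*9.81)
H = 244.7453 / 19.62 = 12.4743 m

12.4743 m


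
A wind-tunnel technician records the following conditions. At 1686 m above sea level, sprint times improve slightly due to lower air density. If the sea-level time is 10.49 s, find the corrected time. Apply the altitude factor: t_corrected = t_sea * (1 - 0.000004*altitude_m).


Correction factor = 1 - 0.000004 * 1686 = 0.993256
t_corrected = t_sea * factor = 10.49 * 0.993256
t_corrected = 10.4193 s

10.4193 s


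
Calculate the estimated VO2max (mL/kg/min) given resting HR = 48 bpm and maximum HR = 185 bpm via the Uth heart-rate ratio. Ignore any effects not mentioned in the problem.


VO2max = 15.3 * HRmax / HRrest
VO2max = 15.3 * 185 / 48
VO2max = 2830.5 / 48 = 58.9688 mL/kg/min

58.9688 mL/kg/min


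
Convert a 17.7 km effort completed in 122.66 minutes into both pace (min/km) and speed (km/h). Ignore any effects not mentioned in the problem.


Pace = time / distance = 122.66 min / 17.7 km = 6.9299 min/km
Speed = distance / time_in_hours = 17.7 / 2.0443 hr
Speed = 8.6581 km/h

6.9299 min/km, 8.6581 km/h


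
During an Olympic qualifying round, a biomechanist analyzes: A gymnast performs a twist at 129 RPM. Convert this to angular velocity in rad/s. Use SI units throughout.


omega = RPM * 2 * pi / 60
omega = 129 * 2 * 3.14159 / 60
omega = 810.5309 / 60 = 13.5088 rad/s

13.5088 rad/s


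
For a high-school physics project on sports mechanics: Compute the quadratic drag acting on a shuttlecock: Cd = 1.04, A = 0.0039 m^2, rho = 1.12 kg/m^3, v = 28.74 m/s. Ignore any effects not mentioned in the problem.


Fd = 0.5 * Cd * rho * A * v^2
Fd = 0.5 * 1.04 * 1.12 * 0.0039 * 28.74^2
v^2 = 825.9876
Fd = 0.5 * 1.04 * 1.12 * 0.0039 * 825.9876 = 1.8761 N

1.8761 N


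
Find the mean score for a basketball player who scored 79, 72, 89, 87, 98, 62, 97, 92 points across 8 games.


Average = sum / n
Sum = 676
Average = 676 / 8 = 84.5

84.5


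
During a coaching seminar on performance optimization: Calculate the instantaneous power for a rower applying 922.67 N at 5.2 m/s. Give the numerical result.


P = F * v
P = 922.67 * 5.2
P = 4797.884 W

4797.884 W


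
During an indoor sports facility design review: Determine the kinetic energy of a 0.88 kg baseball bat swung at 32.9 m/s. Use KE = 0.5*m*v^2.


KE = 0.5 * m * v^2
KE = 0.5 * 0.88 * 32.9^2
KE = 0.5 * 0.88 * 1082.41 = 476.2604 J

476.2604 J


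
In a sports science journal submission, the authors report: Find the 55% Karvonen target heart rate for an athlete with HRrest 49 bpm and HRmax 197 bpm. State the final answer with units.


Target = HRrest + pct*(HRmax - HRrest)
Heart rate reserve = HRmax - HRrest = 197 - 49 = 148 bpm
Fraction = 55% = 0.55
Target = 49 + 0.55 * 148
Target = 49 + 81.4 = 130.4 bpm

130.4 bpm


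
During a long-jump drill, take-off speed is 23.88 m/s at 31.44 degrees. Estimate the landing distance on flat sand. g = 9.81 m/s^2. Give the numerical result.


R = v^2 * sin(2*theta) / g
Convert angle to radians: theta = 31.44 deg = 0.5487 rad
sin(2*theta) = sin(1.0975) = 0.8901
R = 23.88^2 * 0.8901 / 9.81
R = 570.2544 * 0.8901 / 9.81 = 51.7387 m

51.7387 m


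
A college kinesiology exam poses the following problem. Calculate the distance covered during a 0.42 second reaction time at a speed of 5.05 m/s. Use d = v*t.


d = v * t
d = 5.05 * 0.42
d = 2.121 m

2.121 m


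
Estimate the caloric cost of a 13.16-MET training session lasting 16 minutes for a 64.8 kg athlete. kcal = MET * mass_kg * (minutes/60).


kcal = MET * mass * time_hr
Convert time: 16 min = 0.2667 hr
kcal = 13.16 * 64.8 * 0.2667
kcal = 227.4048 kcal

227.4048 kcal


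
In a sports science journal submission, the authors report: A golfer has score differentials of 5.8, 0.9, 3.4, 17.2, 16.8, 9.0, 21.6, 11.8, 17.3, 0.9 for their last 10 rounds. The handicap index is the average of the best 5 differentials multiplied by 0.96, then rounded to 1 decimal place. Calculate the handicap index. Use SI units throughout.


All differentials: 5.8, 0.9, 3.4, 17.2, 16.8, 9.0, 21.6, 11.8, 17.3, 0.9
Sorted: 0.9, 0.9, 3.4, 5.8, 9.0, 11.8, 16.8, 17.2, 17.3, 21.6
Best 5: 0.9, 0.9, 3.4, 5.8, 9.0
Average of best = 20 / 5 = 4
Raw index = 4 * 0.96 = 3.84
Handicap index = round(3.84, 1) = 3.8

3.8


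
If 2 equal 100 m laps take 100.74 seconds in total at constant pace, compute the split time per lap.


Split time = total_time / n_laps = 100.74 / 2
Split time = 50.37 s per lap

50.37 s


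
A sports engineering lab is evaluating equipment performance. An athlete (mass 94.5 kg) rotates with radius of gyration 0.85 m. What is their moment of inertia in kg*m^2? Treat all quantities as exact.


I = m * k^2
I = 94.5 * 0.85^2
I = 94.5 * 0.7225 = 68.2762 kg*m^2

68.2762 kg*m^2


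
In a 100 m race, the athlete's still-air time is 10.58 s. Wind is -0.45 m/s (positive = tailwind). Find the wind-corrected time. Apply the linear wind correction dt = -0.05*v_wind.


dt = -0.05 * v_wind = -0.05 * -0.45 = 0.0225 s
t_corrected = t_still + dt = 10.58 + (0.0225)
t_corrected = 10.6025 s

10.6025 s


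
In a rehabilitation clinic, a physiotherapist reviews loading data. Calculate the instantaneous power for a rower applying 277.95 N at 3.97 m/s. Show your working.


P = F * v
P = 277.95 * 3.97
P = 1103.4615 W

1103.4615 W


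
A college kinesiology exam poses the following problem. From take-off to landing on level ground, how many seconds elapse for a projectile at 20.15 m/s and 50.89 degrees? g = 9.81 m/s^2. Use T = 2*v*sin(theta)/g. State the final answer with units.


T = 2*v*sin(theta)/g
sin(theta) = sin(50.89 deg) = 0.7759
T = 2*20.15*0.7759 / 9.81
T = 31.2702 / 9.81 = 3.1876 s

3.1876 s


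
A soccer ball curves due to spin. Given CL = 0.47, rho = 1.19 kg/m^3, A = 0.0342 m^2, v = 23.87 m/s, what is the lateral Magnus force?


FM = 0.5 * CL * rho * A * v^2
FM = 0.5 * 0.47 * 1.19 * 0.0342 * 23.87^2
v^2 = 569.7769
FM = 0.5 * 0.47 * 1.19 * 0.0342 * 569.7769 = 5.4494 N

5.4494 N


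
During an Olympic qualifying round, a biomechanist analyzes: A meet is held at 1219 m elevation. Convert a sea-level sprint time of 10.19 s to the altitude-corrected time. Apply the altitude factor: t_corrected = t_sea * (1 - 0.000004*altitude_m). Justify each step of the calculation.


Correction factor = 1 - 0.000004 * 1219 = 0.995124
t_corrected = t_sea * factor = 10.19 * 0.995124
t_corrected = 10.1403 s

10.1403 s


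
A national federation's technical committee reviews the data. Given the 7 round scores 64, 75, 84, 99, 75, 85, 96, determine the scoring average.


Average = sum / n
Sum = 578
Average = 578 / 7 = 82.5714

82.5714


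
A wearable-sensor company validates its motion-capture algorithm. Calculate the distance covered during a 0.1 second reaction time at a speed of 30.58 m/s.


d = v * t
d = 30.58 * 0.1
d = 3.058 m

3.058 m


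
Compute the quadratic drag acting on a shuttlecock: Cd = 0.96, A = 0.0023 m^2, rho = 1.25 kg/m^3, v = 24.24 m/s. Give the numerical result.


Fd = 0.5 * Cd * rho * A * v^2
Fd = 0.5 * 0.96 * 1.25 * 0.0023 * 24.24^2
v^2 = 587.5776
Fd = 0.5 * 0.96 * 1.25 * 0.0023 * 587.5776 = 0.8109 N

0.8109 N


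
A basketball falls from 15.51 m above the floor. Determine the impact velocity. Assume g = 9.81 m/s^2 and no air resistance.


v = sqrt(2 * g * h)
v = sqrt(2 * 9.81 * 15.51)
v = sqrt(304.3062) = 17.4444 m/s

17.4444 m/s


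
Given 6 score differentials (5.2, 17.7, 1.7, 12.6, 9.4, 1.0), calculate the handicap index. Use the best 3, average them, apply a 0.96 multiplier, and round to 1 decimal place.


All differentials: 5.2, 17.7, 1.7, 12.6, 9.4, 1.0
Sorted: 1.0, 1.7, 5.2, 9.4, 12.6, 17.7
Best 3: 1.0, 1.7, 5.2
Average of best = 7.9 / 3 = 2.6333
Raw index = 2.6333 * 0.96 = 2.528
Handicap index = round(2.528, 1) = 2.5

2.5


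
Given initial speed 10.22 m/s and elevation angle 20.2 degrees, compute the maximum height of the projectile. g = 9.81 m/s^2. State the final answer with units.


H = (v*sin(theta))^2 / (2*g)
vy = v*sin(theta) = 10.22 * sin(20.2 deg) = 3.5289 m/s
H = vy^2 / (2*g) = 12.4535 / (2*9.81)
H = 12.4535 / 19.62 = 0.6347 m

0.6347 m


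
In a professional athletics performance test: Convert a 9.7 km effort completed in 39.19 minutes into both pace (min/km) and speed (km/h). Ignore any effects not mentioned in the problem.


Pace = time / distance = 39.19 min / 9.7 km = 4.0402 min/km
Speed = distance / time_in_hours = 9.7 / 0.6532 hr
Speed = 14.8507 km/h

4.0402 min/km, 14.8507 km/h


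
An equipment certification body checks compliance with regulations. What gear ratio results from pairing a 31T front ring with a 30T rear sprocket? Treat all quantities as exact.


GR = front_teeth / rear_teeth
GR = 31 / 30
GR = 1.0333

1.0333


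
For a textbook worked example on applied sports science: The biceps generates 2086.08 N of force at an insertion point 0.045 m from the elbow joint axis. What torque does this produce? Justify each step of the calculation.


tau = F * d
tau = 2086.08 * 0.045
tau = 93.8736 N*m

93.8736 N*m


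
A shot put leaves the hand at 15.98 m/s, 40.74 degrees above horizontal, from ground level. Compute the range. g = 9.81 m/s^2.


R = v^2 * sin(2*theta) / g
Convert angle to radians: theta = 40.74 deg = 0.711 rad
sin(2*theta) = sin(1.4221) = 0.989
R = 15.98^2 * 0.989 / 9.81
R = 255.3604 * 0.989 / 9.81 = 25.7434 m

25.7434 m


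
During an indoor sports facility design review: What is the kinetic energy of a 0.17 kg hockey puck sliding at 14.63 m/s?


KE = 0.5 * m * v^2
KE = 0.5 * 0.17 * 14.63^2
KE = 0.5 * 0.17 * 214.0369 = 18.1931 J

18.1931 J


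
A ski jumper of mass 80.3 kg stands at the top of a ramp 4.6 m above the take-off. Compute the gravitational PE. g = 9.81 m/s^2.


PE = m * g * h
PE = 80.3 * 9.81 * 4.6
PE = 787.743 * 4.6 = 3623.6178 J

3623.6178 J


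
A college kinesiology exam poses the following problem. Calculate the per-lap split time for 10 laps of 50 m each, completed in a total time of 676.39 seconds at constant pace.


Split time = total_time / n_laps = 676.39 / 10
Split time = 67.639 s per lap

67.639 s


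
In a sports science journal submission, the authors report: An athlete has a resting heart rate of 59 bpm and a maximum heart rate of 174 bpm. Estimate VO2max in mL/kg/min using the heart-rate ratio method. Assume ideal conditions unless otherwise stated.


VO2max = 15.3 * HRmax / HRrest
VO2max = 15.3 * 174 / 59
VO2max = 2662.2 / 59 = 45.122 mL/kg/min

45.122 mL/kg/min


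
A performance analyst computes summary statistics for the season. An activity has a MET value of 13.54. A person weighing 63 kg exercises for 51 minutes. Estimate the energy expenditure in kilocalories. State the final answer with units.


kcal = MET * mass * time_hr
Convert time: 51 min = 0.85 hr
kcal = 13.54 * 63 * 0.85
kcal = 725.067 kcal

725.067 kcal


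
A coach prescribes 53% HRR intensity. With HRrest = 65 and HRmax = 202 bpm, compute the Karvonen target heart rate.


Target = HRrest + pct*(HRmax - HRrest)
Heart rate reserve = HRmax - HRrest = 202 - 65 = 137 bpm
Fraction = 53% = 0.53
Target = 65 + 0.53 * 137
Target = 65 + 72.61 = 137.61 bpm

137.61 bpm


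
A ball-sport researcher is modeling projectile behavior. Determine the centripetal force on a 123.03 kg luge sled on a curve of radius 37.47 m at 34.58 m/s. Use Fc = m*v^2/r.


Fc = m * v^2 / r
v^2 = 34.58^2 = 1195.7764
Fc = 123.03 * 1195.7764 / 37.47
Fc = 147116.3705 / 37.47 = 3926.2442 N

3926.2442 N


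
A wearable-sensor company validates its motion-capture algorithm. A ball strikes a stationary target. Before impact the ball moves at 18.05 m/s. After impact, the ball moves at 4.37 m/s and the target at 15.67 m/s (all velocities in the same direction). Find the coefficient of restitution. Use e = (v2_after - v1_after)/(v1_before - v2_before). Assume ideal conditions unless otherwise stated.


e = (v2_after - v1_after) / (v1_before - v2_before)
Numerator = 15.67 - 4.37 = 11.3
Denominator = 18.05 - 0 = 18.05
e = 11.3 / 18.05 = 0.626

0.626


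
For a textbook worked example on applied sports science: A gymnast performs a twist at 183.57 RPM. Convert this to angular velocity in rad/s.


omega = RPM * 2 * pi / 60
omega = 183.57 * 2 * 3.14159 / 60
omega = 1153.4043 / 60 = 19.2234 rad/s

19.2234 rad/s


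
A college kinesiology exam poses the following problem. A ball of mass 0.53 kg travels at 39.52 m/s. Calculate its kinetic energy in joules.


KE = 0.5 * m * v^2
KE = 0.5 * 0.53 * 39.52^2
KE = 0.5 * 0.53 * 1561.8304 = 413.8851 J

413.8851 J


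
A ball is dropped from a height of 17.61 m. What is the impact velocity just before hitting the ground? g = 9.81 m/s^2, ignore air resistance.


v = sqrt(2 * g * h)
v = sqrt(2 * 9.81 * 17.61)
v = sqrt(345.5082) = 18.5879 m/s

18.5879 m/s


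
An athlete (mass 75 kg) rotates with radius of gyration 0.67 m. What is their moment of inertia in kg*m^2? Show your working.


I = m * k^2
I = 75 * 0.67^2
I = 75 * 0.4489 = 33.6675 kg*m^2

33.6675 kg*m^2


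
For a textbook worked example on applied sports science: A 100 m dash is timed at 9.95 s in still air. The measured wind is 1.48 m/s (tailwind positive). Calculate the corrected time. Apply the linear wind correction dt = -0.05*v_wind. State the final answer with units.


dt = -0.05 * v_wind = -0.05 * 1.48 = -0.074 s
t_corrected = t_still + dt = 9.95 + (-0.074)
t_corrected = 9.876 s

9.876 s


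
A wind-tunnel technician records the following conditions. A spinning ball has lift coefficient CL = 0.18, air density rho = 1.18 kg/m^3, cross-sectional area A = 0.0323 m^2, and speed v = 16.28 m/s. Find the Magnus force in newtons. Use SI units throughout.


FM = 0.5 * CL * rho * A * v^2
FM = 0.5 * 0.18 * 1.18 * 0.0323 * 16.28^2
v^2 = 265.0384
FM = 0.5 * 0.18 * 1.18 * 0.0323 * 265.0384 = 0.9092 N

0.9092 N


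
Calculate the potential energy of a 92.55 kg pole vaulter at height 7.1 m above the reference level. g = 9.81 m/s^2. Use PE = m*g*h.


PE = m * g * h
PE = 92.55 * 9.81 * 7.1
PE = 907.9155 * 7.1 = 6446.2001 J

6446.2001 J


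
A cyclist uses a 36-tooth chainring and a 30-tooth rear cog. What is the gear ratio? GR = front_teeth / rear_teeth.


GR = front_teeth / rear_teeth
GR = 36 / 30
GR = 1.2

1.2


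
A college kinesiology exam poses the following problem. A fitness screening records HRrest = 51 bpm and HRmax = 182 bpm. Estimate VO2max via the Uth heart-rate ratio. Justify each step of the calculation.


VO2max = 15.3 * HRmax / HRrest
VO2max = 15.3 * 182 / 51
VO2max = 2784.6 / 51 = 54.6 mL/kg/min

54.6 mL/kg/min


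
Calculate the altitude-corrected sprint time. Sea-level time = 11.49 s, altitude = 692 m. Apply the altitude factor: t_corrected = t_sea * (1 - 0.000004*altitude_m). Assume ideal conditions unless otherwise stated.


Correction factor = 1 - 0.000004 * 692 = 0.997232
t_corrected = t_sea * factor = 11.49 * 0.997232
t_corrected = 11.4582 s

11.4582 s


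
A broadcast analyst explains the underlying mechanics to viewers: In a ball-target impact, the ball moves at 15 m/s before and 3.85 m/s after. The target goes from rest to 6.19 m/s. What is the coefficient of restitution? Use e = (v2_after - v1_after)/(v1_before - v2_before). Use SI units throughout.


e = (v2_after - v1_after) / (v1_before - v2_before)
Numerator = 6.19 - 3.85 = 2.34
Denominator = 15 - 0 = 15
e = 2.34 / 15 = 0.156

0.156


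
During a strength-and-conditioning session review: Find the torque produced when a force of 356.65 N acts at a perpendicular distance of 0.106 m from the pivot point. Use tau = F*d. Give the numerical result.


tau = F * d
tau = 356.65 * 0.106
tau = 37.8049 N*m

37.8049 N*m


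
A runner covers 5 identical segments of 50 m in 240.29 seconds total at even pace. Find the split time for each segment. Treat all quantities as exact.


Split time = total_time / n_laps = 240.29 / 5
Split time = 48.058 s per lap

48.058 s


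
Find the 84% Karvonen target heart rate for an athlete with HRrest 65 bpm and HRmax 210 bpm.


Target = HRrest + pct*(HRmax - HRrest)
Heart rate reserve = HRmax - HRrest = 210 - 65 = 145 bpm
Fraction = 84% = 0.84
Target = 65 + 0.84 * 145
Target = 65 + 121.8 = 186.8 bpm

186.8 bpm


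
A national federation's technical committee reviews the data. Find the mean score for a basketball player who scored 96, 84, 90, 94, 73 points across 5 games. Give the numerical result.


Average = sum / n
Sum = 437
Average = 437 / 5 = 87.4

87.4


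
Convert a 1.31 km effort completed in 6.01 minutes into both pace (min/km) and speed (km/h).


Pace = time / distance = 6.01 min / 1.31 km = 4.5878 min/km
Speed = distance / time_in_hours = 1.31 / 0.1002 hr
Speed = 13.0782 km/h

4.5878 min/km, 13.0782 km/h


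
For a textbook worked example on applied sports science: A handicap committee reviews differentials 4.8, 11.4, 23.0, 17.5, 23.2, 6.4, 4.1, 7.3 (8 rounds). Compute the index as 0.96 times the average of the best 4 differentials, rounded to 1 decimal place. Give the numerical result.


All differentials: 4.8, 11.4, 23.0, 17.5, 23.2, 6.4, 4.1, 7.3
Sorted: 4.1, 4.8, 6.4, 7.3, 11.4, 17.5, 23.0, 23.2
Best 4: 4.1, 4.8, 6.4, 7.3
Average of best = 22.6 / 4 = 5.65
Raw index = 5.65 * 0.96 = 5.424
Handicap index = round(5.424, 1) = 5.4

5.4


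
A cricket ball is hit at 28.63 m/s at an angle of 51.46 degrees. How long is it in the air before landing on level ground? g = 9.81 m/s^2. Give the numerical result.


T = 2*v*sin(theta)/g
sin(theta) = sin(51.46 deg) = 0.7822
T = 2*28.63*0.7822 / 9.81
T = 44.7872 / 9.81 = 4.5655 s

4.5655 s


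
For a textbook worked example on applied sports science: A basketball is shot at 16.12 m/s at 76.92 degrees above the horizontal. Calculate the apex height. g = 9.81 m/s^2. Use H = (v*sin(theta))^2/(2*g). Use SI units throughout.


H = (v*sin(theta))^2 / (2*g)
vy = v*sin(theta) = 16.12 * sin(76.92 deg) = 15.7018 m/s
H = vy^2 / (2*g) = 246.5455 / (2*9.81)
H = 246.5455 / 19.62 = 12.566 m

12.566 m


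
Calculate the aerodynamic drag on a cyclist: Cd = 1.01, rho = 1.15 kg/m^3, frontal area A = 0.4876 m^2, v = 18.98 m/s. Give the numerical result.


Fd = 0.5 * Cd * rho * A * v^2
Fd = 0.5 * 1.01 * 1.15 * 0.4876 * 18.98^2
v^2 = 360.2404
Fd = 0.5 * 1.01 * 1.15 * 0.4876 * 360.2404 = 102.0106 N

102.0106 N


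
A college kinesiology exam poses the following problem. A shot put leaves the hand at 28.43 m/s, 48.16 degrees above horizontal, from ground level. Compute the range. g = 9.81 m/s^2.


R = v^2 * sin(2*theta) / g
Convert angle to radians: theta = 48.16 deg = 0.8406 rad
sin(2*theta) = sin(1.6811) = 0.9939
R = 28.43^2 * 0.9939 / 9.81
R = 808.2649 * 0.9939 / 9.81 = 81.8912 m

81.8912 m


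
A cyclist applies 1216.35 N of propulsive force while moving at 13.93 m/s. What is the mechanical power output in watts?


P = F * v
P = 1216.35 * 13.93
P = 16943.7555 W

16943.7555 W


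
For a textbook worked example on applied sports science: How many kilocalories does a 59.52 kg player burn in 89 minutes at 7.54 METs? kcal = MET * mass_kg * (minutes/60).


kcal = MET * mass * time_hr
Convert time: 89 min = 1.4833 hr
kcal = 7.54 * 59.52 * 1.4833
kcal = 665.6915 kcal

665.6915 kcal


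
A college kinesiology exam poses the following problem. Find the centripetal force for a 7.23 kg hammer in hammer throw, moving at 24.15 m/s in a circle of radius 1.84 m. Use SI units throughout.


Fc = m * v^2 / r
v^2 = 24.15^2 = 583.2225
Fc = 7.23 * 583.2225 / 1.84
Fc = 4216.6987 / 1.84 = 2291.6841 N

2291.6841 N


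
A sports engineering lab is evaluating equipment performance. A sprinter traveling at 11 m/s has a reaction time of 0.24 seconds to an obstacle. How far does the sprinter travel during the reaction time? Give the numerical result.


d = v * t
d = 11 * 0.24
d = 2.64 m

2.64 m


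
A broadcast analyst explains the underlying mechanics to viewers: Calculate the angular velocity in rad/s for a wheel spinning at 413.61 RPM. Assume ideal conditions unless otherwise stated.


omega = RPM * 2 * pi / 60
omega = 413.61 * 2 * 3.14159 / 60
omega = 2598.7883 / 60 = 43.3131 rad/s

43.3131 rad/s


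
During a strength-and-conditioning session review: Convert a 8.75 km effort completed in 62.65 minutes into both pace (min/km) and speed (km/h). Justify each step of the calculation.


Pace = time / distance = 62.65 min / 8.75 km = 7.16 min/km
Speed = distance / time_in_hours = 8.75 / 1.0442 hr
Speed = 8.3799 km/h

7.16 min/km, 8.3799 km/h


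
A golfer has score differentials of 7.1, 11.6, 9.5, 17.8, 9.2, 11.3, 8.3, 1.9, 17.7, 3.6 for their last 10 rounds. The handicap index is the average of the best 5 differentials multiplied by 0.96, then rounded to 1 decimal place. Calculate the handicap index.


All differentials: 7.1, 11.6, 9.5, 17.8, 9.2, 11.3, 8.3, 1.9, 17.7, 3.6
Sorted: 1.9, 3.6, 7.1, 8.3, 9.2, 9.5, 11.3, 11.6, 17.7, 17.8
Best 5: 1.9, 3.6, 7.1, 8.3, 9.2
Average of best = 30.1 / 5 = 6.02
Raw index = 6.02 * 0.96 = 5.7792
Handicap index = round(5.7792, 1) = 5.8

5.8


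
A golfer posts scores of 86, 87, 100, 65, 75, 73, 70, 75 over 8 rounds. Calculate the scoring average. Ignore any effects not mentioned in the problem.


Average = sum / n
Sum = 631
Average = 631 / 8 = 78.875

78.875


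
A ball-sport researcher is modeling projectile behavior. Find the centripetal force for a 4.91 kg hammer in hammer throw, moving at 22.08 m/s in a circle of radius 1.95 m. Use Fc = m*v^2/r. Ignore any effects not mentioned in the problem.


Fc = m * v^2 / r
v^2 = 22.08^2 = 487.5264
Fc = 4.91 * 487.5264 / 1.95
Fc = 2393.7546 / 1.95 = 1227.5665 N

1227.5665 N


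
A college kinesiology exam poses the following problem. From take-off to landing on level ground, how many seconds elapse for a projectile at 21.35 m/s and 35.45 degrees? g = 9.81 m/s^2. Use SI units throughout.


T = 2*v*sin(theta)/g
sin(theta) = sin(35.45 deg) = 0.58
T = 2*21.35*0.58 / 9.81
T = 24.7657 / 9.81 = 2.5245 s

2.5245 s


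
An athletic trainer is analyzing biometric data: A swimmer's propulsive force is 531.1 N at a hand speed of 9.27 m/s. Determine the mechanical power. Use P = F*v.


P = F * v
P = 531.1 * 9.27
P = 4923.297 W

4923.297 W


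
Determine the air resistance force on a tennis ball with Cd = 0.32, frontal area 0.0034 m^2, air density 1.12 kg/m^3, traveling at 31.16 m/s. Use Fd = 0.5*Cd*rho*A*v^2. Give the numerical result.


Fd = 0.5 * Cd * rho * A * v^2
Fd = 0.5 * 0.32 * 1.12 * 0.0034 * 31.16^2
v^2 = 970.9456
Fd = 0.5 * 0.32 * 1.12 * 0.0034 * 970.9456 = 0.5916 N

0.5916 N


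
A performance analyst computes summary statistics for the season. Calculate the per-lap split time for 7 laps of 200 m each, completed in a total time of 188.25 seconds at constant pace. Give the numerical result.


Split time = total_time / n_laps = 188.25 / 7
Split time = 26.8929 s per lap

26.8929 s


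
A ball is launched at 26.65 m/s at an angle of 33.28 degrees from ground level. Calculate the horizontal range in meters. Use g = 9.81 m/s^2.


R = v^2 * sin(2*theta) / g
Convert angle to radians: theta = 33.28 deg = 0.5808 rad
sin(2*theta) = sin(1.1617) = 0.9175
R = 26.65^2 * 0.9175 / 9.81
R = 710.2225 * 0.9175 / 9.81 = 66.4233 m

66.4233 m


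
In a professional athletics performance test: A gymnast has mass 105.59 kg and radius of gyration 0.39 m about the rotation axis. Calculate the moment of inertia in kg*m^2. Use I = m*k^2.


I = m * k^2
I = 105.59 * 0.39^2
I = 105.59 * 0.1521 = 16.0602 kg*m^2

16.0602 kg*m^2


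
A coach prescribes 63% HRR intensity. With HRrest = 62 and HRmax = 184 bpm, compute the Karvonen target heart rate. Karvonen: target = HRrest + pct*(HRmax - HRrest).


Target = HRrest + pct*(HRmax - HRrest)
Heart rate reserve = HRmax - HRrest = 184 - 62 = 122 bpm
Fraction = 63% = 0.63
Target = 62 + 0.63 * 122
Target = 62 + 76.86 = 138.86 bpm

138.86 bpm


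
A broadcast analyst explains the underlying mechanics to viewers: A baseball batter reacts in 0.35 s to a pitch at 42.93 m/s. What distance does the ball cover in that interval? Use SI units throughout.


d = v * t
d = 42.93 * 0.35
d = 15.0255 m

15.0255 m


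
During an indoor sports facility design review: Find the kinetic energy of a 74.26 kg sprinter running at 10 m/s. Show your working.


KE = 0.5 * m * v^2
KE = 0.5 * 74.26 * 10^2
KE = 0.5 * 74.26 * 100 = 3713 J

3713 J


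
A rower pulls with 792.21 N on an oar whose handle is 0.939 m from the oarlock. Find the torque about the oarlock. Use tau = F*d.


tau = F * d
tau = 792.21 * 0.939
tau = 743.8852 N*m

743.8852 N*m


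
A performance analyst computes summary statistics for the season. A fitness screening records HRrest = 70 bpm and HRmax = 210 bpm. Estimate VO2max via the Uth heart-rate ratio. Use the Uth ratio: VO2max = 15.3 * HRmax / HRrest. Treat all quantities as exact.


VO2max = 15.3 * HRmax / HRrest
VO2max = 15.3 * 210 / 70
VO2max = 3213 / 70 = 45.9 mL/kg/min

45.9 mL/kg/min


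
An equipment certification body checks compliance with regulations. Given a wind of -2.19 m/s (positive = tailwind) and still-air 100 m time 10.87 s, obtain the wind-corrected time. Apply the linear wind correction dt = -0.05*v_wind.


dt = -0.05 * v_wind = -0.05 * -2.19 = 0.1095 s
t_corrected = t_still + dt = 10.87 + (0.1095)
t_corrected = 10.9795 s

10.9795 s


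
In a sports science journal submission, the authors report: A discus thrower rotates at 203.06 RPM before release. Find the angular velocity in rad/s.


omega = RPM * 2 * pi / 60
omega = 203.06 * 2 * 3.14159 / 60
omega = 1275.8636 / 60 = 21.2644 rad/s

21.2644 rad/s


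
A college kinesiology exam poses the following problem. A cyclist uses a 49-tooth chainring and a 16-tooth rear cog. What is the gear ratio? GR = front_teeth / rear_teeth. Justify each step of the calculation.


GR = front_teeth / rear_teeth
GR = 49 / 16
GR = 3.0625

3.0625


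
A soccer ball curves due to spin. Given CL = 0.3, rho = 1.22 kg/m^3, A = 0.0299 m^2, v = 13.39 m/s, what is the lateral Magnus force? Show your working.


FM = 0.5 * CL * rho * A * v^2
FM = 0.5 * 0.3 * 1.22 * 0.0299 * 13.39^2
v^2 = 179.2921
FM = 0.5 * 0.3 * 1.22 * 0.0299 * 179.2921 = 0.981 N

0.981 N


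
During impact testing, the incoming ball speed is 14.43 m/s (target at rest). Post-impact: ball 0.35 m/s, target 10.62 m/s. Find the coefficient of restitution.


e = (v2_after - v1_after) / (v1_before - v2_before)
Numerator = 10.62 - 0.35 = 10.27
Denominator = 14.43 - 0 = 14.43
e = 10.27 / 14.43 = 0.7117

0.7117


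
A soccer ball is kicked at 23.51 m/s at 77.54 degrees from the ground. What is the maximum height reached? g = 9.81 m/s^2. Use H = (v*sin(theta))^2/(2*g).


H = (v*sin(theta))^2 / (2*g)
vy = v*sin(theta) = 23.51 * sin(77.54 deg) = 22.9563 m/s
H = vy^2 / (2*g) = 526.9901 / (2*9.81)
H = 526.9901 / 19.62 = 26.8598 m

26.8598 m


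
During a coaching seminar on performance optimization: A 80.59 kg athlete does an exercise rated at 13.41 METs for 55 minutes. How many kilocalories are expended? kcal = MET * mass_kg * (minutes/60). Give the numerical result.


kcal = MET * mass * time_hr
Convert time: 55 min = 0.9167 hr
kcal = 13.41 * 80.59 * 0.9167
kcal = 990.6526 kcal

990.6526 kcal


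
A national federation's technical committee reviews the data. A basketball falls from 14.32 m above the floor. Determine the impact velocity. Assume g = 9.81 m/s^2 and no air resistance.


v = sqrt(2 * g * h)
v = sqrt(2 * 9.81 * 14.32)
v = sqrt(280.9584) = 16.7618 m/s

16.7618 m/s


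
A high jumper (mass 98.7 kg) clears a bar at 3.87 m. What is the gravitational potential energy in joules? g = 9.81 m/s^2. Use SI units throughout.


PE = m * g * h
PE = 98.7 * 9.81 * 3.87
PE = 968.247 * 3.87 = 3747.1159 J

3747.1159 J


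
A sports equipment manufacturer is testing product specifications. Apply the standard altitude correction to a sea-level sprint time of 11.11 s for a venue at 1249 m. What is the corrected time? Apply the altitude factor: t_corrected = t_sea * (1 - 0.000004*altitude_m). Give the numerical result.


Correction factor = 1 - 0.000004 * 1249 = 0.995004
t_corrected = t_sea * factor = 11.11 * 0.995004
t_corrected = 11.0545 s

11.0545 s


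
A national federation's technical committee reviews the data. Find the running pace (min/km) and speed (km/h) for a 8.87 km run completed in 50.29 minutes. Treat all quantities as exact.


Pace = time / distance = 50.29 min / 8.87 km = 5.6697 min/km
Speed = distance / time_in_hours = 8.87 / 0.8382 hr
Speed = 10.5826 km/h

5.6697 min/km, 10.5826 km/h


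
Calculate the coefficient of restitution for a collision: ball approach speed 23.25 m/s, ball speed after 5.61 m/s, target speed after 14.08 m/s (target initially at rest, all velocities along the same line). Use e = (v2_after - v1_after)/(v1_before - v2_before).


e = (v2_after - v1_after) / (v1_before - v2_before)
Numerator = 14.08 - 5.61 = 8.47
Denominator = 23.25 - 0 = 23.25
e = 8.47 / 23.25 = 0.3643

0.3643


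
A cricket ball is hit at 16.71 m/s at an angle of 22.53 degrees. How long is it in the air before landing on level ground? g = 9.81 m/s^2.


T = 2*v*sin(theta)/g
sin(theta) = sin(22.53 deg) = 0.3832
T = 2*16.71*0.3832 / 9.81
T = 12.8054 / 9.81 = 1.3053 s

1.3053 s


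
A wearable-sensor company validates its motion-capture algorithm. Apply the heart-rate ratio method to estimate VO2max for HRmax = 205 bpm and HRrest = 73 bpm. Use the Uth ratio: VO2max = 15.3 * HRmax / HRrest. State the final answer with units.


VO2max = 15.3 * HRmax / HRrest
VO2max = 15.3 * 205 / 73
VO2max = 3136.5 / 73 = 42.9658 mL/kg/min

42.9658 mL/kg/min


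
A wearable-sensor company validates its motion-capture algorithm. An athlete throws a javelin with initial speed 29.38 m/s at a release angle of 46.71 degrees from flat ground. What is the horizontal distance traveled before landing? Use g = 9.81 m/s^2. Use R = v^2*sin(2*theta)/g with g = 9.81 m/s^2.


R = v^2 * sin(2*theta) / g
Convert angle to radians: theta = 46.71 deg = 0.8152 rad
sin(2*theta) = sin(1.6305) = 0.9982
R = 29.38^2 * 0.9982 / 9.81
R = 863.1844 * 0.9982 / 9.81 = 87.8335 m

87.8335 m


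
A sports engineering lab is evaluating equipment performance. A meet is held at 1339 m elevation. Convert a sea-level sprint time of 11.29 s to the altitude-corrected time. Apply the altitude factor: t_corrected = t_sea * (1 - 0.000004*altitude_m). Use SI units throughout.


Correction factor = 1 - 0.000004 * 1339 = 0.994644
t_corrected = t_sea * factor = 11.29 * 0.994644
t_corrected = 11.2295 s

11.2295 s
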